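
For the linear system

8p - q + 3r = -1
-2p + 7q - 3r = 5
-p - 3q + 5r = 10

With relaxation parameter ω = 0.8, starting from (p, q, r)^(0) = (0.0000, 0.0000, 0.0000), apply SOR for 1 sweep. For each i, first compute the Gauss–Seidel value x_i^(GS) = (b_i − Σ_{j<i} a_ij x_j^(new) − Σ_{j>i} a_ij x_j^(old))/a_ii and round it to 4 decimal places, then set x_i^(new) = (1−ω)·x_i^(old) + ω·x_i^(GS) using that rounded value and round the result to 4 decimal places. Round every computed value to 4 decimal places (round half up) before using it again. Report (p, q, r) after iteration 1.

Iteration 1:
  p: GS value = (-1 - (-1)·0.0000 - (3)·0.0000) / (8) = -0.1250;  p ← (1−ω)·0.0000 + ω·-0.1250 = -0.1000
  q: GS value = (5 - (-2)·-0.1000 - (-3)·0.0000) / (7) = 0.6857;  q ← (1−ω)·0.0000 + ω·0.6857 = 0.5486
  r: GS value = (10 - (-1)·-0.1000 - (-3)·0.5486) / (5) = 2.3092;  r ← (1−ω)·0.0000 + ω·2.3092 = 1.8474

(-0.1000, 0.5486, 1.8474)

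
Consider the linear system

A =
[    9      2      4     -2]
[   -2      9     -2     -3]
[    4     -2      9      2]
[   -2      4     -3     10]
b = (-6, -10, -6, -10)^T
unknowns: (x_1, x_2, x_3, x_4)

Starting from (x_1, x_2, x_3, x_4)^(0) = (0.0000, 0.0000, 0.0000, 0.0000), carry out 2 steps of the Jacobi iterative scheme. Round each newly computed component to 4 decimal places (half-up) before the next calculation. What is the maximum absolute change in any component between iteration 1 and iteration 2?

Iteration 1:
  x_1 = (-6 - (2)·0.0000 - (4)·0.0000 - (-2)·0.0000) / (9) = -0.6667
  x_2 = (-10 - (-2)·0.0000 - (-2)·0.0000 - (-3)·0.0000) / (9) = -1.1111
  x_3 = (-6 - (4)·0.0000 - (-2)·0.0000 - (2)·0.0000) / (9) = -0.6667
  x_4 = (-10 - (-2)·0.0000 - (4)·0.0000 - (-3)·0.0000) / (10) = -1.0000
Iteration 2:
  x_1 = (-6 - (2)·-1.1111 - (4)·-0.6667 - (-2)·-1.0000) / (9) = -0.3457
  x_2 = (-10 - (-2)·-0.6667 - (-2)·-0.6667 - (-3)·-1.0000) / (9) = -1.7408
  x_3 = (-6 - (4)·-0.6667 - (-2)·-1.1111 - (2)·-1.0000) / (9) = -0.3950
  x_4 = (-10 - (-2)·-0.6667 - (4)·-1.1111 - (-3)·-0.6667) / (10) = -0.8889
Change: (0.3210, -0.6297, 0.2717, 0.1111) → max |·| = 0.6297

0.6297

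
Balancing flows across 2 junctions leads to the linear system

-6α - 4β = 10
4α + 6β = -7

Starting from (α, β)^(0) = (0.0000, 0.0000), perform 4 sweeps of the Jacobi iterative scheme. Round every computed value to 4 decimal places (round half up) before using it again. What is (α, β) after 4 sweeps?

Iteration 1:
  α = (10 - (-4)·0.0000) / (-6) = -1.6667
  β = (-7 - (4)·0.0000) / (6) = -1.1667
Iteration 2:
  α = (10 - (-4)·-1.1667) / (-6) = -0.8889
  β = (-7 - (4)·-1.6667) / (6) = -0.0555
Iteration 3:
  α = (10 - (-4)·-0.0555) / (-6) = -1.6297
  β = (-7 - (4)·-0.8889) / (6) = -0.5741
Iteration 4:
  α = (10 - (-4)·-0.5741) / (-6) = -1.2839
  β = (-7 - (4)·-1.6297) / (6) = -0.0802

(-1.2839, -0.0802)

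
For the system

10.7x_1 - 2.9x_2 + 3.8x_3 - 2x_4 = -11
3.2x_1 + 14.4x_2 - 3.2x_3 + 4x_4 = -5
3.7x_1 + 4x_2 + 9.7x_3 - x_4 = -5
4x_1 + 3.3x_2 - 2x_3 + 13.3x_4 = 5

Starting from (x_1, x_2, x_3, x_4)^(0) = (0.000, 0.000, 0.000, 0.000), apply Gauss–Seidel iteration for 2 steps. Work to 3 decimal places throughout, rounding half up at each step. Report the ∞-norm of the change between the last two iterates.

Iteration 1:
  x_1 = (-11 - (-2.9)·0.000 - (3.8)·0.000 - (-2)·0.000) / (10.7) = -1.028
  x_2 = (-5 - (3.2)·-1.028 - (-3.2)·0.000 - (4)·0.000) / (14.4) = -0.119
  x_3 = (-5 - (3.7)·-1.028 - (4)·-0.119 - (-1)·0.000) / (9.7) = -0.074
  x_4 = (5 - (4)·-1.028 - (3.3)·-0.119 - (-2)·-0.074) / (13.3) = 0.704
Iteration 2:
  x_1 = (-11 - (-2.9)·-0.119 - (3.8)·-0.074 - (-2)·0.704) / (10.7) = -0.902
  x_2 = (-5 - (3.2)·-0.902 - (-3.2)·-0.074 - (4)·0.704) / (14.4) = -0.359
  x_3 = (-5 - (3.7)·-0.902 - (4)·-0.359 - (-1)·0.704) / (9.7) = 0.049
  x_4 = (5 - (4)·-0.902 - (3.3)·-0.359 - (-2)·0.049) / (13.3) = 0.744
Change: (0.126, -0.240, 0.123, 0.040) → max |·| = 0.240

0.240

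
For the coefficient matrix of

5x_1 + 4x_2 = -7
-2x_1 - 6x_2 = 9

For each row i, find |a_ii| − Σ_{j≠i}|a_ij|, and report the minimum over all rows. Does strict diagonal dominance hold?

row 1: |5| − (4) = 1
row 2: |-6| − (2) = 4
minimum over rows = 1 → strictly diagonally dominant (convergence guaranteed)

1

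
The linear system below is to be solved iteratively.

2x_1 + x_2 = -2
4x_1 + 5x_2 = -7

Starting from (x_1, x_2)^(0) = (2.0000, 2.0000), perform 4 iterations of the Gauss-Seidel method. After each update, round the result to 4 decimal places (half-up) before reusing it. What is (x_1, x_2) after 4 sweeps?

(-0.5960, -0.9232)

Iteration 1:
  x_1 = (-2 - (1)·2.0000) / (2) = -2.0000
  x_2 = (-7 - (4)·-2.0000) / (5) = 0.2000
Iteration 2:
  x_1 = (-2 - (1)·0.2000) / (2) = -1.1000
  x_2 = (-7 - (4)·-1.1000) / (5) = -0.5200
Iteration 3:
  x_1 = (-2 - (1)·-0.5200) / (2) = -0.7400
  x_2 = (-7 - (4)·-0.7400) / (5) = -0.8080
Iteration 4:
  x_1 = (-2 - (1)·-0.8080) / (2) = -0.5960
  x_2 = (-7 - (4)·-0.5960) / (5) = -0.9232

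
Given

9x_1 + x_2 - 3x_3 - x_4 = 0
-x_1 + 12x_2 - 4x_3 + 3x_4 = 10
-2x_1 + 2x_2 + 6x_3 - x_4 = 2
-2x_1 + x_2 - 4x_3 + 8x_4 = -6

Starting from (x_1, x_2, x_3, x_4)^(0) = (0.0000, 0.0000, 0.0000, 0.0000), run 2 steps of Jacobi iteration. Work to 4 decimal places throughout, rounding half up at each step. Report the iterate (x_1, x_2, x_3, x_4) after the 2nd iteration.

Iteration 1:
  x_1 = (0 - (1)·0.0000 - (-3)·0.0000 - (-1)·0.0000) / (9) = 0.0000
  x_2 = (10 - (-1)·0.0000 - (-4)·0.0000 - (3)·0.0000) / (12) = 0.8333
  x_3 = (2 - (-2)·0.0000 - (2)·0.0000 - (-1)·0.0000) / (6) = 0.3333
  x_4 = (-6 - (-2)·0.0000 - (1)·0.0000 - (-4)·0.0000) / (8) = -0.7500
Iteration 2:
  x_1 = (0 - (1)·0.8333 - (-3)·0.3333 - (-1)·-0.7500) / (9) = -0.0648
  x_2 = (10 - (-1)·0.0000 - (-4)·0.3333 - (3)·-0.7500) / (12) = 1.1319
  x_3 = (2 - (-2)·0.0000 - (2)·0.8333 - (-1)·-0.7500) / (6) = -0.0694
  x_4 = (-6 - (-2)·0.0000 - (1)·0.8333 - (-4)·0.3333) / (8) = -0.6875

(-0.0648, 1.1319, -0.0694, -0.6875)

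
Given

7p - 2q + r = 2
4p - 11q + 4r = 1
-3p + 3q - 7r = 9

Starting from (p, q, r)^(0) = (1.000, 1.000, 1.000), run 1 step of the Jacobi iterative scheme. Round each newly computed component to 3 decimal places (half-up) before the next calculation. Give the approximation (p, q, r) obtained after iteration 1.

(0.429, 0.636, -1.286)

Iteration 1:
  p = (2 - (-2)·1.000 - (1)·1.000) / (7) = 0.429
  q = (1 - (4)·1.000 - (4)·1.000) / (-11) = 0.636
  r = (9 - (-3)·1.000 - (3)·1.000) / (-7) = -1.286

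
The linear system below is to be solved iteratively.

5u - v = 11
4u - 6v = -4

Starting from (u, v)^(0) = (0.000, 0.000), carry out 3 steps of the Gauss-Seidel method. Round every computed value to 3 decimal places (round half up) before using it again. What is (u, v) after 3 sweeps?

Iteration 1:
  u = (11 - (-1)·0.000) / (5) = 2.200
  v = (-4 - (4)·2.200) / (-6) = 2.133
Iteration 2:
  u = (11 - (-1)·2.133) / (5) = 2.627
  v = (-4 - (4)·2.627) / (-6) = 2.418
Iteration 3:
  u = (11 - (-1)·2.418) / (5) = 2.684
  v = (-4 - (4)·2.684) / (-6) = 2.456

(2.684, 2.456)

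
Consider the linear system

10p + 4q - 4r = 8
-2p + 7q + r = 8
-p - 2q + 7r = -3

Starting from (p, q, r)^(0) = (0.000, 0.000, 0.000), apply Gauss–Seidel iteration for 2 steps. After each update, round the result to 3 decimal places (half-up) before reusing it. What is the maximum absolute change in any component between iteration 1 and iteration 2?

0.518

Iteration 1:
  p = (8 - (4)·0.000 - (-4)·0.000) / (10) = 0.800
  q = (8 - (-2)·0.800 - (1)·0.000) / (7) = 1.371
  r = (-3 - (-1)·0.800 - (-2)·1.371) / (7) = 0.077
Iteration 2:
  p = (8 - (4)·1.371 - (-4)·0.077) / (10) = 0.282
  q = (8 - (-2)·0.282 - (1)·0.077) / (7) = 1.212
  r = (-3 - (-1)·0.282 - (-2)·1.212) / (7) = -0.042
Change: (-0.518, -0.159, -0.119) → max |·| = 0.518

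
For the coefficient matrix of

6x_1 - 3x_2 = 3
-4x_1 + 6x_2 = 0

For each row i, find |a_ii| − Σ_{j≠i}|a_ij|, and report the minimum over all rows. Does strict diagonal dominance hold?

2

row 1: |6| − (3) = 3
row 2: |6| − (4) = 2
minimum over rows = 2 → strictly diagonally dominant (convergence guaranteed)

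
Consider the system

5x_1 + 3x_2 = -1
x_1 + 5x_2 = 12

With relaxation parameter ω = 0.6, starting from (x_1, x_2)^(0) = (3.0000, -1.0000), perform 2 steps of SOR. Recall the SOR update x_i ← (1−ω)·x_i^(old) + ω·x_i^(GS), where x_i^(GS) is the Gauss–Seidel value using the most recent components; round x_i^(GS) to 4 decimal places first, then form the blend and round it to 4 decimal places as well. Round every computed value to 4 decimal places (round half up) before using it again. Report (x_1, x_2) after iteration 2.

Iteration 1:
  x_1: GS value = (-1 - (3)·-1.0000) / (5) = 0.4000;  x_1 ← (1−ω)·3.0000 + ω·0.4000 = 1.4400
  x_2: GS value = (12 - (1)·1.4400) / (5) = 2.1120;  x_2 ← (1−ω)·-1.0000 + ω·2.1120 = 0.8672
Iteration 2:
  x_1: GS value = (-1 - (3)·0.8672) / (5) = -0.7203;  x_1 ← (1−ω)·1.4400 + ω·-0.7203 = 0.1438
  x_2: GS value = (12 - (1)·0.1438) / (5) = 2.3712;  x_2 ← (1−ω)·0.8672 + ω·2.3712 = 1.7696

(0.1438, 1.7696)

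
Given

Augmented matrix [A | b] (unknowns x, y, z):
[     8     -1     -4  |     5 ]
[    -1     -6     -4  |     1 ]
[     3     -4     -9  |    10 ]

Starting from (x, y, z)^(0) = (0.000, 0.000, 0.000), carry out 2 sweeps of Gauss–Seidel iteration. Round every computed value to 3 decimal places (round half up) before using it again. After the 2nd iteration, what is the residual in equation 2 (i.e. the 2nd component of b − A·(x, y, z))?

-1.622

Iteration 1:
  x = (5 - (-1)·0.000 - (-4)·0.000) / (8) = 0.625
  y = (1 - (-1)·0.625 - (-4)·0.000) / (-6) = -0.271
  z = (10 - (3)·0.625 - (-4)·-0.271) / (-9) = -0.782
Iteration 2:
  x = (5 - (-1)·-0.271 - (-4)·-0.782) / (8) = 0.200
  y = (1 - (-1)·0.200 - (-4)·-0.782) / (-6) = 0.321
  z = (10 - (3)·0.200 - (-4)·0.321) / (-9) = -1.187
Residual b − A·x = (-1.027, -1.622, 0.001)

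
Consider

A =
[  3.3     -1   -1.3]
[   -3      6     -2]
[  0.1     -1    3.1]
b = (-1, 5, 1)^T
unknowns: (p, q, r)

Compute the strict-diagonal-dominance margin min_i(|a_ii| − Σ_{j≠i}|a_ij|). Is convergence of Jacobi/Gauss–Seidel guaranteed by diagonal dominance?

1

row 1: |3.3| − (1+1.3) = 1
row 2: |6| − (3+2) = 1
row 3: |3.1| − (0.1+1) = 2
minimum over rows = 1 → strictly diagonally dominant (convergence guaranteed)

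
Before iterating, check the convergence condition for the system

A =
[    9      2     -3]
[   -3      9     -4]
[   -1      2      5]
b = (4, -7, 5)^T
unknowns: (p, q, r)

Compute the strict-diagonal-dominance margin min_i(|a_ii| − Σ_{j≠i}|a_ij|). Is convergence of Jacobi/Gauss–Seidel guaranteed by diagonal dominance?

row 1: |9| − (2+3) = 4
row 2: |9| − (3+4) = 2
row 3: |5| − (1+2) = 2
minimum over rows = 2 → strictly diagonally dominant (convergence guaranteed)

2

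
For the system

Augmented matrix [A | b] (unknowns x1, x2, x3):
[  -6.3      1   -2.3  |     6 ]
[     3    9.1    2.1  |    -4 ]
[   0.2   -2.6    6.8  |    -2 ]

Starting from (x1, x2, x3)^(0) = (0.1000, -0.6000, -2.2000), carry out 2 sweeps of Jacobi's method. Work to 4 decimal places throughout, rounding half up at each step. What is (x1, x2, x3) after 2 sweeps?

Iteration 1:
  x1 = (6 - (1)·-0.6000 - (-2.3)·-2.2000) / (-6.3) = -0.2444
  x2 = (-4 - (3)·0.1000 - (2.1)·-2.2000) / (9.1) = 0.0352
  x3 = (-2 - (0.2)·0.1000 - (-2.6)·-0.6000) / (6.8) = -0.5265
Iteration 2:
  x1 = (6 - (1)·0.0352 - (-2.3)·-0.5265) / (-6.3) = -0.7546
  x2 = (-4 - (3)·-0.2444 - (2.1)·-0.5265) / (9.1) = -0.2375
  x3 = (-2 - (0.2)·-0.2444 - (-2.6)·0.0352) / (6.8) = -0.2735

(-0.7546, -0.2375, -0.2735)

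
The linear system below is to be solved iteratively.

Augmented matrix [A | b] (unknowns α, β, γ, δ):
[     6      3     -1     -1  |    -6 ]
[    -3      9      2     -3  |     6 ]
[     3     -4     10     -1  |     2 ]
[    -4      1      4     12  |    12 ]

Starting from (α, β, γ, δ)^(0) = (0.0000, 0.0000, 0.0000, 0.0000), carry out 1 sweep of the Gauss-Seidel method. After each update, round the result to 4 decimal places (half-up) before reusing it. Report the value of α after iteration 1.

Iteration 1:
  α = (-6 - (3)·0.0000 - (-1)·0.0000 - (-1)·0.0000) / (6) = -1.0000
  β = (6 - (-3)·-1.0000 - (2)·0.0000 - (-3)·0.0000) / (9) = 0.3333
  γ = (2 - (3)·-1.0000 - (-4)·0.3333 - (-1)·0.0000) / (10) = 0.6333
  δ = (12 - (-4)·-1.0000 - (1)·0.3333 - (4)·0.6333) / (12) = 0.4278

-1.0000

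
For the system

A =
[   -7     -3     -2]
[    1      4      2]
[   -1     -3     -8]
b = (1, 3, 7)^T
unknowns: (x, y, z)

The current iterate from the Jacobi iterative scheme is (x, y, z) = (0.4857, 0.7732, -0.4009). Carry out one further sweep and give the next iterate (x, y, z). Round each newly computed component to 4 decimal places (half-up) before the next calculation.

(-0.3597, 0.8290, -1.2257)

One sweep:
  x = (1 - (-3)·0.7732 - (-2)·-0.4009) / (-7) = -0.3597
  y = (3 - (1)·0.4857 - (2)·-0.4009) / (4) = 0.8290
  z = (7 - (-1)·0.4857 - (-3)·0.7732) / (-8) = -1.2257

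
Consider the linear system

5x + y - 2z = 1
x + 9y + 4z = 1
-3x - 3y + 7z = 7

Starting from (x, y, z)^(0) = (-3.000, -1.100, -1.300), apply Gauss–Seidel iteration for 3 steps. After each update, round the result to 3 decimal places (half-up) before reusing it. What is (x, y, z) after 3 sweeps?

Iteration 1:
  x = (1 - (1)·-1.100 - (-2)·-1.300) / (5) = -0.100
  y = (1 - (1)·-0.100 - (4)·-1.300) / (9) = 0.700
  z = (7 - (-3)·-0.100 - (-3)·0.700) / (7) = 1.257
Iteration 2:
  x = (1 - (1)·0.700 - (-2)·1.257) / (5) = 0.563
  y = (1 - (1)·0.563 - (4)·1.257) / (9) = -0.510
  z = (7 - (-3)·0.563 - (-3)·-0.510) / (7) = 1.023
Iteration 3:
  x = (1 - (1)·-0.510 - (-2)·1.023) / (5) = 0.711
  y = (1 - (1)·0.711 - (4)·1.023) / (9) = -0.423
  z = (7 - (-3)·0.711 - (-3)·-0.423) / (7) = 1.123

(0.711, -0.423, 1.123)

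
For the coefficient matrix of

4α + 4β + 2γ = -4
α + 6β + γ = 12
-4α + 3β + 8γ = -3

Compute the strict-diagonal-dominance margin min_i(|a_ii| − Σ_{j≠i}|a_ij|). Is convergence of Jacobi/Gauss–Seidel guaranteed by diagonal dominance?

-2

row 1: |4| − (4+2) = -2
row 2: |6| − (1+1) = 4
row 3: |8| − (4+3) = 1
minimum over rows = -2 → not strictly diagonally dominant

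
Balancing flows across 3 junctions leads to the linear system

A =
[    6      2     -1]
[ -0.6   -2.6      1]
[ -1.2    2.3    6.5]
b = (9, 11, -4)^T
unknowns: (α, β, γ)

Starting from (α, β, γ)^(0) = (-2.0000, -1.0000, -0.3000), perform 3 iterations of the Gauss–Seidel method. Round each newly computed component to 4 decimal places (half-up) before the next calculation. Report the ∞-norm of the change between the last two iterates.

0.0845

Iteration 1:
  α = (9 - (2)·-1.0000 - (-1)·-0.3000) / (6) = 1.7833
  β = (11 - (-0.6)·1.7833 - (1)·-0.3000) / (-2.6) = -4.7577
  γ = (-4 - (-1.2)·1.7833 - (2.3)·-4.7577) / (6.5) = 1.3973
Iteration 2:
  α = (9 - (2)·-4.7577 - (-1)·1.3973) / (6) = 3.3188
  β = (11 - (-0.6)·3.3188 - (1)·1.3973) / (-2.6) = -4.4592
  γ = (-4 - (-1.2)·3.3188 - (2.3)·-4.4592) / (6.5) = 1.5752
Iteration 3:
  α = (9 - (2)·-4.4592 - (-1)·1.5752) / (6) = 3.2489
  β = (11 - (-0.6)·3.2489 - (1)·1.5752) / (-2.6) = -4.3747
  γ = (-4 - (-1.2)·3.2489 - (2.3)·-4.3747) / (6.5) = 1.5324
Change: (-0.0699, 0.0845, -0.0428) → max |·| = 0.0845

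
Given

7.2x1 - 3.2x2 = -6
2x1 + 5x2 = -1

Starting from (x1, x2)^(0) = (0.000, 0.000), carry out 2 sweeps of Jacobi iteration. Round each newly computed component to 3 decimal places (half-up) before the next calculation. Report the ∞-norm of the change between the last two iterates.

0.333

Iteration 1:
  x1 = (-6 - (-3.2)·0.000) / (7.2) = -0.833
  x2 = (-1 - (2)·0.000) / (5) = -0.200
Iteration 2:
  x1 = (-6 - (-3.2)·-0.200) / (7.2) = -0.922
  x2 = (-1 - (2)·-0.833) / (5) = 0.133
Change: (-0.089, 0.333) → max |·| = 0.333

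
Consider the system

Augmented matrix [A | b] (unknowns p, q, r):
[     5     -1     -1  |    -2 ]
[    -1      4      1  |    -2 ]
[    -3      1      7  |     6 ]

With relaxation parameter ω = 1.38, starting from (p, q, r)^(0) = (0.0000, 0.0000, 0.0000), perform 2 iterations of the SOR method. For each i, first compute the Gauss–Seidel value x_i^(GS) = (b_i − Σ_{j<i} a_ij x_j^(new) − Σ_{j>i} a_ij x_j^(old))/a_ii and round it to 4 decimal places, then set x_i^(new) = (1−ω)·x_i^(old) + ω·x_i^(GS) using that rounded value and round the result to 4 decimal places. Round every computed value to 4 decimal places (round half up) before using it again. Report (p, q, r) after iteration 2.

(-0.3010, -0.8146, 0.7740)

Iteration 1:
  p: GS value = (-2 - (-1)·0.0000 - (-1)·0.0000) / (5) = -0.4000;  p ← (1−ω)·0.0000 + ω·-0.4000 = -0.5520
  q: GS value = (-2 - (-1)·-0.5520 - (1)·0.0000) / (4) = -0.6380;  q ← (1−ω)·0.0000 + ω·-0.6380 = -0.8804
  r: GS value = (6 - (-3)·-0.5520 - (1)·-0.8804) / (7) = 0.7463;  r ← (1−ω)·0.0000 + ω·0.7463 = 1.0299
Iteration 2:
  p: GS value = (-2 - (-1)·-0.8804 - (-1)·1.0299) / (5) = -0.3701;  p ← (1−ω)·-0.5520 + ω·-0.3701 = -0.3010
  q: GS value = (-2 - (-1)·-0.3010 - (1)·1.0299) / (4) = -0.8327;  q ← (1−ω)·-0.8804 + ω·-0.8327 = -0.8146
  r: GS value = (6 - (-3)·-0.3010 - (1)·-0.8146) / (7) = 0.8445;  r ← (1−ω)·1.0299 + ω·0.8445 = 0.7740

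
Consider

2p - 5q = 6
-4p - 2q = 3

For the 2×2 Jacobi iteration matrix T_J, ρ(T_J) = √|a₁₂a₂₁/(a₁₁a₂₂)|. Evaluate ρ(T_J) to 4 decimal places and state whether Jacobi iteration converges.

2.2361

a₁₂a₂₁/(a₁₁a₂₂) = (-5)·(-4) / ((2)·(-2)) = -5.000000
ρ = √|-5.000000| = √5.000000 = 2.2361
ρ > 1, so Jacobi diverges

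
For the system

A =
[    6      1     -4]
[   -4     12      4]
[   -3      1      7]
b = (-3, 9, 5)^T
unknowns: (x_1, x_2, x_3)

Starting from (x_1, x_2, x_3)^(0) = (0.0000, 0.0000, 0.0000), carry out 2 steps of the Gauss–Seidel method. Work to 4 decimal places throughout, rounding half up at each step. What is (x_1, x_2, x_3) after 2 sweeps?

Iteration 1:
  x_1 = (-3 - (1)·0.0000 - (-4)·0.0000) / (6) = -0.5000
  x_2 = (9 - (-4)·-0.5000 - (4)·0.0000) / (12) = 0.5833
  x_3 = (5 - (-3)·-0.5000 - (1)·0.5833) / (7) = 0.4167
Iteration 2:
  x_1 = (-3 - (1)·0.5833 - (-4)·0.4167) / (6) = -0.3194
  x_2 = (9 - (-4)·-0.3194 - (4)·0.4167) / (12) = 0.5046
  x_3 = (5 - (-3)·-0.3194 - (1)·0.5046) / (7) = 0.5053

(-0.3194, 0.5046, 0.5053)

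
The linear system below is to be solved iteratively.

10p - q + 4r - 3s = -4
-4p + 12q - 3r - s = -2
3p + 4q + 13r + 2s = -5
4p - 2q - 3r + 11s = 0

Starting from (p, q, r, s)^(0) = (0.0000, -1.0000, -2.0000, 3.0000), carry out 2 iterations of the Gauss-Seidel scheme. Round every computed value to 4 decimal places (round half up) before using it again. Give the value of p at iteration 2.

-0.1778

Iteration 1:
  p = (-4 - (-1)·-1.0000 - (4)·-2.0000 - (-3)·3.0000) / (10) = 1.2000
  q = (-2 - (-4)·1.2000 - (-3)·-2.0000 - (-1)·3.0000) / (12) = -0.0167
  r = (-5 - (3)·1.2000 - (4)·-0.0167 - (2)·3.0000) / (13) = -1.1179
  s = (0 - (4)·1.2000 - (-2)·-0.0167 - (-3)·-1.1179) / (11) = -0.7443
Iteration 2:
  p = (-4 - (-1)·-0.0167 - (4)·-1.1179 - (-3)·-0.7443) / (10) = -0.1778
  q = (-2 - (-4)·-0.1778 - (-3)·-1.1179 - (-1)·-0.7443) / (12) = -0.5674
  r = (-5 - (3)·-0.1778 - (4)·-0.5674 - (2)·-0.7443) / (13) = -0.0545
  s = (0 - (4)·-0.1778 - (-2)·-0.5674 - (-3)·-0.0545) / (11) = -0.0534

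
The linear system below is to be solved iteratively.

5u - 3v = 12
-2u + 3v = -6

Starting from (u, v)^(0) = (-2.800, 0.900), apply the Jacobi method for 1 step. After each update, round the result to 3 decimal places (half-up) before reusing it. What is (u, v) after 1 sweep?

(2.940, -3.867)

Iteration 1:
  u = (12 - (-3)·0.900) / (5) = 2.940
  v = (-6 - (-2)·-2.800) / (3) = -3.867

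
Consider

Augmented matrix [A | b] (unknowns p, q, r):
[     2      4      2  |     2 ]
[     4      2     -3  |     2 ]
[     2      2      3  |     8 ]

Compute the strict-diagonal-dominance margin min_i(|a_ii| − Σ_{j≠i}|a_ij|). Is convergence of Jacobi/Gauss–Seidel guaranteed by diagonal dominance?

row 1: |2| − (4+2) = -4
row 2: |2| − (4+3) = -5
row 3: |3| − (2+2) = -1
minimum over rows = -5 → not strictly diagonally dominant

-5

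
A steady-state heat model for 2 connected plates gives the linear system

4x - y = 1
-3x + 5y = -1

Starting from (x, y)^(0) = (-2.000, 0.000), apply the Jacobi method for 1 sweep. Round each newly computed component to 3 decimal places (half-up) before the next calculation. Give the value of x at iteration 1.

Iteration 1:
  x = (1 - (-1)·0.000) / (4) = 0.250
  y = (-1 - (-3)·-2.000) / (5) = -1.400

0.250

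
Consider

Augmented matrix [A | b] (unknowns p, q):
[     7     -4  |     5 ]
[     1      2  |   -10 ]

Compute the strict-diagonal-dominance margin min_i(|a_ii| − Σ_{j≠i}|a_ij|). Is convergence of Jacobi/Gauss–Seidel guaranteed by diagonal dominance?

1

row 1: |7| − (4) = 3
row 2: |2| − (1) = 1
minimum over rows = 1 → strictly diagonally dominant (convergence guaranteed)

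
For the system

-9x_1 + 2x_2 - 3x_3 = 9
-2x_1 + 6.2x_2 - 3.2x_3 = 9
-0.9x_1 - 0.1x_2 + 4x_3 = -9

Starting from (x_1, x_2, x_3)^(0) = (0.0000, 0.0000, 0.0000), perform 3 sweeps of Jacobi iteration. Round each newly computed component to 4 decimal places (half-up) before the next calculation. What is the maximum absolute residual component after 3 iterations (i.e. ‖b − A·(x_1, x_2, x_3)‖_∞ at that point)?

Iteration 1:
  x_1 = (9 - (2)·0.0000 - (-3)·0.0000) / (-9) = -1.0000
  x_2 = (9 - (-2)·0.0000 - (-3.2)·0.0000) / (6.2) = 1.4516
  x_3 = (-9 - (-0.9)·0.0000 - (-0.1)·0.0000) / (4) = -2.2500
Iteration 2:
  x_1 = (9 - (2)·1.4516 - (-3)·-2.2500) / (-9) = 0.0726
  x_2 = (9 - (-2)·-1.0000 - (-3.2)·-2.2500) / (6.2) = -0.0323
  x_3 = (-9 - (-0.9)·-1.0000 - (-0.1)·1.4516) / (4) = -2.4387
Iteration 3:
  x_1 = (9 - (2)·-0.0323 - (-3)·-2.4387) / (-9) = -0.1943
  x_2 = (9 - (-2)·0.0726 - (-3.2)·-2.4387) / (6.2) = 0.2163
  x_3 = (-9 - (-0.9)·0.0726 - (-0.1)·-0.0323) / (4) = -2.2345
Residual b − A·x = (0.1152, 0.1199, -0.2152); ∞-norm = 0.2152

0.2152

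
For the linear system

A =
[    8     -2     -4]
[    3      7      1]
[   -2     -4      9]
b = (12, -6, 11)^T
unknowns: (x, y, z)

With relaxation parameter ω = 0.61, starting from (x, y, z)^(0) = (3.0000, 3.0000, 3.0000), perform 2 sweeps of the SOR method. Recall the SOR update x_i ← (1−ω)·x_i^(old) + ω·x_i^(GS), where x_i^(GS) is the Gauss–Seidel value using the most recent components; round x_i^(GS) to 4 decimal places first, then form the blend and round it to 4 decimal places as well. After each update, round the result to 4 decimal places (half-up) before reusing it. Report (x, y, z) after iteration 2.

Iteration 1:
  x: GS value = (12 - (-2)·3.0000 - (-4)·3.0000) / (8) = 3.7500;  x ← (1−ω)·3.0000 + ω·3.7500 = 3.4575
  y: GS value = (-6 - (3)·3.4575 - (1)·3.0000) / (7) = -2.7675;  y ← (1−ω)·3.0000 + ω·-2.7675 = -0.5182
  z: GS value = (11 - (-2)·3.4575 - (-4)·-0.5182) / (9) = 1.7602;  z ← (1−ω)·3.0000 + ω·1.7602 = 2.2437
Iteration 2:
  x: GS value = (12 - (-2)·-0.5182 - (-4)·2.2437) / (8) = 2.4923;  x ← (1−ω)·3.4575 + ω·2.4923 = 2.8687
  y: GS value = (-6 - (3)·2.8687 - (1)·2.2437) / (7) = -2.4071;  y ← (1−ω)·-0.5182 + ω·-2.4071 = -1.6704
  z: GS value = (11 - (-2)·2.8687 - (-4)·-1.6704) / (9) = 1.1173;  z ← (1−ω)·2.2437 + ω·1.1173 = 1.5566

(2.8687, -1.6704, 1.5566)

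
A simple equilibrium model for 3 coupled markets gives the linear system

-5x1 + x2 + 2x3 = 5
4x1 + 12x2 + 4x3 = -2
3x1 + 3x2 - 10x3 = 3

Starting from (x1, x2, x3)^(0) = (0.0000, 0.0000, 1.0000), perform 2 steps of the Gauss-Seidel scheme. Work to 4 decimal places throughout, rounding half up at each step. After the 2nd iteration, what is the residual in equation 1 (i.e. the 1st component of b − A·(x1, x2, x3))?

Iteration 1:
  x1 = (5 - (1)·0.0000 - (2)·1.0000) / (-5) = -0.6000
  x2 = (-2 - (4)·-0.6000 - (4)·1.0000) / (12) = -0.3000
  x3 = (3 - (3)·-0.6000 - (3)·-0.3000) / (-10) = -0.5700
Iteration 2:
  x1 = (5 - (1)·-0.3000 - (2)·-0.5700) / (-5) = -1.2880
  x2 = (-2 - (4)·-1.2880 - (4)·-0.5700) / (12) = 0.4527
  x3 = (3 - (3)·-1.2880 - (3)·0.4527) / (-10) = -0.5506
Residual b − A·x = (-0.7915, -0.0780, -0.0001)

-0.7915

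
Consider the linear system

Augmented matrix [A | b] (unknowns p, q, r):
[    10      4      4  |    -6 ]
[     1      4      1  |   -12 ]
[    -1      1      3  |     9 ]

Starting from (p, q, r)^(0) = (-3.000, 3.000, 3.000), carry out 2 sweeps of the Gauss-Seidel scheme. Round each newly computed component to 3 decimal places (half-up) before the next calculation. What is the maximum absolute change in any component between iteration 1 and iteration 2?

Iteration 1:
  p = (-6 - (4)·3.000 - (4)·3.000) / (10) = -3.000
  q = (-12 - (1)·-3.000 - (1)·3.000) / (4) = -3.000
  r = (9 - (-1)·-3.000 - (1)·-3.000) / (3) = 3.000
Iteration 2:
  p = (-6 - (4)·-3.000 - (4)·3.000) / (10) = -0.600
  q = (-12 - (1)·-0.600 - (1)·3.000) / (4) = -3.600
  r = (9 - (-1)·-0.600 - (1)·-3.600) / (3) = 4.000
Change: (2.400, -0.600, 1.000) → max |·| = 2.400

2.400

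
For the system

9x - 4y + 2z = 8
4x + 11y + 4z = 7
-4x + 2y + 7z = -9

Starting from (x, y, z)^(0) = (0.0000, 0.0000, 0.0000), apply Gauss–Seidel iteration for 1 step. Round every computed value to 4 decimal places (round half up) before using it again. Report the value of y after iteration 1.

Iteration 1:
  x = (8 - (-4)·0.0000 - (2)·0.0000) / (9) = 0.8889
  y = (7 - (4)·0.8889 - (4)·0.0000) / (11) = 0.3131
  z = (-9 - (-4)·0.8889 - (2)·0.3131) / (7) = -0.8672

0.3131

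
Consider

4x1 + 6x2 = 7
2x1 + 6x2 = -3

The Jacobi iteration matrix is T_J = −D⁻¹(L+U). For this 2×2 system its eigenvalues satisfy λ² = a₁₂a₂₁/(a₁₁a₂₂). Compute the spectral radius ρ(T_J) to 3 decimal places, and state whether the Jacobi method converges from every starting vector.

a₁₂a₂₁/(a₁₁a₂₂) = (6)·(2) / ((4)·(6)) = 0.500000
ρ = √|0.500000| = √0.500000 = 0.707
ρ < 1, so Jacobi converges

0.707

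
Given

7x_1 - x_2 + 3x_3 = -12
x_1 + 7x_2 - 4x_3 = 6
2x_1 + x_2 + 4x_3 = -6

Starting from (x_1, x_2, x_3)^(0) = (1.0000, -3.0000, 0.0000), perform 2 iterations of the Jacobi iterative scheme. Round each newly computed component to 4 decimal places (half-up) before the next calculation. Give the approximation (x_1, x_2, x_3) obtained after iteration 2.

Iteration 1:
  x_1 = (-12 - (-1)·-3.0000 - (3)·0.0000) / (7) = -2.1429
  x_2 = (6 - (1)·1.0000 - (-4)·0.0000) / (7) = 0.7143
  x_3 = (-6 - (2)·1.0000 - (1)·-3.0000) / (4) = -1.2500
Iteration 2:
  x_1 = (-12 - (-1)·0.7143 - (3)·-1.2500) / (7) = -1.0765
  x_2 = (6 - (1)·-2.1429 - (-4)·-1.2500) / (7) = 0.4490
  x_3 = (-6 - (2)·-2.1429 - (1)·0.7143) / (4) = -0.6071

(-1.0765, 0.4490, -0.6071)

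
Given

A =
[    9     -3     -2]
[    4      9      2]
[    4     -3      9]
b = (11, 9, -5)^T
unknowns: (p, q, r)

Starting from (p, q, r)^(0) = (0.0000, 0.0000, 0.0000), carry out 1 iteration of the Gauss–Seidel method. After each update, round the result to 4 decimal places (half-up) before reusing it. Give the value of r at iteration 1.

Iteration 1:
  p = (11 - (-3)·0.0000 - (-2)·0.0000) / (9) = 1.2222
  q = (9 - (4)·1.2222 - (2)·0.0000) / (9) = 0.4568
  r = (-5 - (4)·1.2222 - (-3)·0.4568) / (9) = -0.9465

-0.9465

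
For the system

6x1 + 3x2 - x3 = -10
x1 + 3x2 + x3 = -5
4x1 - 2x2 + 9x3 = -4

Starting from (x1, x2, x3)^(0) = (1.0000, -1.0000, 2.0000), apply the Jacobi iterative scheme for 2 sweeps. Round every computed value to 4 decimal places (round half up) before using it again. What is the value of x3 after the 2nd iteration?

Iteration 1:
  x1 = (-10 - (3)·-1.0000 - (-1)·2.0000) / (6) = -0.8333
  x2 = (-5 - (1)·1.0000 - (1)·2.0000) / (3) = -2.6667
  x3 = (-4 - (4)·1.0000 - (-2)·-1.0000) / (9) = -1.1111
Iteration 2:
  x1 = (-10 - (3)·-2.6667 - (-1)·-1.1111) / (6) = -0.5185
  x2 = (-5 - (1)·-0.8333 - (1)·-1.1111) / (3) = -1.0185
  x3 = (-4 - (4)·-0.8333 - (-2)·-2.6667) / (9) = -0.6667

-0.6667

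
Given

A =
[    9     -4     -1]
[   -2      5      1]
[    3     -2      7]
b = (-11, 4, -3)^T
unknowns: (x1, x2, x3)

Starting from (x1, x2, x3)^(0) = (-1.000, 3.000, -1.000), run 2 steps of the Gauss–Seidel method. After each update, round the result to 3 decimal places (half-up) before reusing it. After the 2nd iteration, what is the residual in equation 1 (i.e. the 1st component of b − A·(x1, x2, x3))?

-1.752

Iteration 1:
  x1 = (-11 - (-4)·3.000 - (-1)·-1.000) / (9) = 0.000
  x2 = (4 - (-2)·0.000 - (1)·-1.000) / (5) = 1.000
  x3 = (-3 - (3)·0.000 - (-2)·1.000) / (7) = -0.143
Iteration 2:
  x1 = (-11 - (-4)·1.000 - (-1)·-0.143) / (9) = -0.794
  x2 = (4 - (-2)·-0.794 - (1)·-0.143) / (5) = 0.511
  x3 = (-3 - (3)·-0.794 - (-2)·0.511) / (7) = 0.058
Residual b − A·x = (-1.752, -0.201, -0.002)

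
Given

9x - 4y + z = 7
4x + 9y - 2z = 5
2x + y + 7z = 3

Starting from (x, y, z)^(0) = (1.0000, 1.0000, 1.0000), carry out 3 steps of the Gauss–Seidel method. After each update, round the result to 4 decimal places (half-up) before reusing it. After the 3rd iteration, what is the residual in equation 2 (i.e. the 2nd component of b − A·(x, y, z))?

Iteration 1:
  x = (7 - (-4)·1.0000 - (1)·1.0000) / (9) = 1.1111
  y = (5 - (4)·1.1111 - (-2)·1.0000) / (9) = 0.2840
  z = (3 - (2)·1.1111 - (1)·0.2840) / (7) = 0.0705
Iteration 2:
  x = (7 - (-4)·0.2840 - (1)·0.0705) / (9) = 0.8962
  y = (5 - (4)·0.8962 - (-2)·0.0705) / (9) = 0.1729
  z = (3 - (2)·0.8962 - (1)·0.1729) / (7) = 0.1478
Iteration 3:
  x = (7 - (-4)·0.1729 - (1)·0.1478) / (9) = 0.8382
  y = (5 - (4)·0.8382 - (-2)·0.1478) / (9) = 0.2159
  z = (3 - (2)·0.8382 - (1)·0.2159) / (7) = 0.1582
Residual b − A·x = (0.1616, 0.0205, 0.0003)

0.0205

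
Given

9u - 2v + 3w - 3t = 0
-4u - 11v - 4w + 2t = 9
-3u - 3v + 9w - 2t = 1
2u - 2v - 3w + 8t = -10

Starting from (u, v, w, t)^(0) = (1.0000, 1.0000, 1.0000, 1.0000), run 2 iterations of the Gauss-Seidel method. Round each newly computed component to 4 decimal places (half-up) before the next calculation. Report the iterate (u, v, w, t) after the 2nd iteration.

Iteration 1:
  u = (0 - (-2)·1.0000 - (3)·1.0000 - (-3)·1.0000) / (9) = 0.2222
  v = (9 - (-4)·0.2222 - (-4)·1.0000 - (2)·1.0000) / (-11) = -1.0808
  w = (1 - (-3)·0.2222 - (-3)·-1.0808 - (-2)·1.0000) / (9) = 0.0471
  t = (-10 - (2)·0.2222 - (-2)·-1.0808 - (-3)·0.0471) / (8) = -1.5581
Iteration 2:
  u = (0 - (-2)·-1.0808 - (3)·0.0471 - (-3)·-1.5581) / (9) = -0.7752
  v = (9 - (-4)·-0.7752 - (-4)·0.0471 - (2)·-1.5581) / (-11) = -0.8367
  w = (1 - (-3)·-0.7752 - (-3)·-0.8367 - (-2)·-1.5581) / (9) = -0.7724
  t = (-10 - (2)·-0.7752 - (-2)·-0.8367 - (-3)·-0.7724) / (8) = -1.5550

(-0.7752, -0.8367, -0.7724, -1.5550)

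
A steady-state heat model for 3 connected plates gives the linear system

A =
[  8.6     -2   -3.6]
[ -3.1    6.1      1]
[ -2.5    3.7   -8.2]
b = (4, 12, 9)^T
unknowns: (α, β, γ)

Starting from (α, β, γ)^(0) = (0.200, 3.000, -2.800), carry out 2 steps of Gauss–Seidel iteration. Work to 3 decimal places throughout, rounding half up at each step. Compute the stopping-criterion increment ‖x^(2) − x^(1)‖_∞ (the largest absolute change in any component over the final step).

1.037

Iteration 1:
  α = (4 - (-2)·3.000 - (-3.6)·-2.800) / (8.6) = -0.009
  β = (12 - (-3.1)·-0.009 - (1)·-2.800) / (6.1) = 2.422
  γ = (9 - (-2.5)·-0.009 - (3.7)·2.422) / (-8.2) = -0.002
Iteration 2:
  α = (4 - (-2)·2.422 - (-3.6)·-0.002) / (8.6) = 1.028
  β = (12 - (-3.1)·1.028 - (1)·-0.002) / (6.1) = 2.490
  γ = (9 - (-2.5)·1.028 - (3.7)·2.490) / (-8.2) = -0.287
Change: (1.037, 0.068, -0.285) → max |·| = 1.037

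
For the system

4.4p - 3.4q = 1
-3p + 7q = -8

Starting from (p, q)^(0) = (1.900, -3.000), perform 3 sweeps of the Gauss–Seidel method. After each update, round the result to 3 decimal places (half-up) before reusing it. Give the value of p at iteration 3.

Iteration 1:
  p = (1 - (-3.4)·-3.000) / (4.4) = -2.091
  q = (-8 - (-3)·-2.091) / (7) = -2.039
Iteration 2:
  p = (1 - (-3.4)·-2.039) / (4.4) = -1.348
  q = (-8 - (-3)·-1.348) / (7) = -1.721
Iteration 3:
  p = (1 - (-3.4)·-1.721) / (4.4) = -1.103
  q = (-8 - (-3)·-1.103) / (7) = -1.616

-1.103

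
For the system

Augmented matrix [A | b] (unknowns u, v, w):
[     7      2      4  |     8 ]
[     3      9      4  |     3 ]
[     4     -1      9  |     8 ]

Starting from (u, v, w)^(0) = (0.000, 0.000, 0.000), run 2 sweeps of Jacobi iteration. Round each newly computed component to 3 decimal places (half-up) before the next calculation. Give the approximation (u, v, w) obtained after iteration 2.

(0.540, -0.443, 0.418)

Iteration 1:
  u = (8 - (2)·0.000 - (4)·0.000) / (7) = 1.143
  v = (3 - (3)·0.000 - (4)·0.000) / (9) = 0.333
  w = (8 - (4)·0.000 - (-1)·0.000) / (9) = 0.889
Iteration 2:
  u = (8 - (2)·0.333 - (4)·0.889) / (7) = 0.540
  v = (3 - (3)·1.143 - (4)·0.889) / (9) = -0.443
  w = (8 - (4)·1.143 - (-1)·0.333) / (9) = 0.418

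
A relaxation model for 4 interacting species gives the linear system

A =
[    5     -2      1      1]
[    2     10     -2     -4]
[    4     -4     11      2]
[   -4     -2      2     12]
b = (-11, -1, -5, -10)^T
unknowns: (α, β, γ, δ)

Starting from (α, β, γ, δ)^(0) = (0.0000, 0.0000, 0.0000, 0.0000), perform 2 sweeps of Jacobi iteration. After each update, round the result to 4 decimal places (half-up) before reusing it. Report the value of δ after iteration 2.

Iteration 1:
  α = (-11 - (-2)·0.0000 - (1)·0.0000 - (1)·0.0000) / (5) = -2.2000
  β = (-1 - (2)·0.0000 - (-2)·0.0000 - (-4)·0.0000) / (10) = -0.1000
  γ = (-5 - (4)·0.0000 - (-4)·0.0000 - (2)·0.0000) / (11) = -0.4545
  δ = (-10 - (-4)·0.0000 - (-2)·0.0000 - (2)·0.0000) / (12) = -0.8333
Iteration 2:
  α = (-11 - (-2)·-0.1000 - (1)·-0.4545 - (1)·-0.8333) / (5) = -1.9824
  β = (-1 - (2)·-2.2000 - (-2)·-0.4545 - (-4)·-0.8333) / (10) = -0.0842
  γ = (-5 - (4)·-2.2000 - (-4)·-0.1000 - (2)·-0.8333) / (11) = 0.4606
  δ = (-10 - (-4)·-2.2000 - (-2)·-0.1000 - (2)·-0.4545) / (12) = -1.5076

-1.5076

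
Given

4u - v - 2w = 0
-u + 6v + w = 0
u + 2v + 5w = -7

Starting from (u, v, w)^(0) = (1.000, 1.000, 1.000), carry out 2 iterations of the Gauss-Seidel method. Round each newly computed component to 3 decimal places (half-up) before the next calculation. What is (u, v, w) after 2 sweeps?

Iteration 1:
  u = (0 - (-1)·1.000 - (-2)·1.000) / (4) = 0.750
  v = (0 - (-1)·0.750 - (1)·1.000) / (6) = -0.042
  w = (-7 - (1)·0.750 - (2)·-0.042) / (5) = -1.533
Iteration 2:
  u = (0 - (-1)·-0.042 - (-2)·-1.533) / (4) = -0.777
  v = (0 - (-1)·-0.777 - (1)·-1.533) / (6) = 0.126
  w = (-7 - (1)·-0.777 - (2)·0.126) / (5) = -1.295

(-0.777, 0.126, -1.295)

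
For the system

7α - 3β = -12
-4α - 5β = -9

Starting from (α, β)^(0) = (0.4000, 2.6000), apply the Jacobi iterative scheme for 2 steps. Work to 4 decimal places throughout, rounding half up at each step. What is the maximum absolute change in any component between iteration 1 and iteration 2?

0.8000

Iteration 1:
  α = (-12 - (-3)·2.6000) / (7) = -0.6000
  β = (-9 - (-4)·0.4000) / (-5) = 1.4800
Iteration 2:
  α = (-12 - (-3)·1.4800) / (7) = -1.0800
  β = (-9 - (-4)·-0.6000) / (-5) = 2.2800
Change: (-0.4800, 0.8000) → max |·| = 0.8000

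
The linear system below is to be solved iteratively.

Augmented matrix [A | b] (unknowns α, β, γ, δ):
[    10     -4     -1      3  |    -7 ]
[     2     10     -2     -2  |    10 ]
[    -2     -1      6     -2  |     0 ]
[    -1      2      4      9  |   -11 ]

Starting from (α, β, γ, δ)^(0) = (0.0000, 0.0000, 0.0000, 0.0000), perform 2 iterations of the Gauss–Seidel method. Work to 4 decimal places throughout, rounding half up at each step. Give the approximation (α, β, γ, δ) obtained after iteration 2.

Iteration 1:
  α = (-7 - (-4)·0.0000 - (-1)·0.0000 - (3)·0.0000) / (10) = -0.7000
  β = (10 - (2)·-0.7000 - (-2)·0.0000 - (-2)·0.0000) / (10) = 1.1400
  γ = (0 - (-2)·-0.7000 - (-1)·1.1400 - (-2)·0.0000) / (6) = -0.0433
  δ = (-11 - (-1)·-0.7000 - (2)·1.1400 - (4)·-0.0433) / (9) = -1.5341
Iteration 2:
  α = (-7 - (-4)·1.1400 - (-1)·-0.0433 - (3)·-1.5341) / (10) = 0.2119
  β = (10 - (2)·0.2119 - (-2)·-0.0433 - (-2)·-1.5341) / (10) = 0.6421
  γ = (0 - (-2)·0.2119 - (-1)·0.6421 - (-2)·-1.5341) / (6) = -0.3337
  δ = (-11 - (-1)·0.2119 - (2)·0.6421 - (4)·-0.3337) / (9) = -1.1931

(0.2119, 0.6421, -0.3337, -1.1931)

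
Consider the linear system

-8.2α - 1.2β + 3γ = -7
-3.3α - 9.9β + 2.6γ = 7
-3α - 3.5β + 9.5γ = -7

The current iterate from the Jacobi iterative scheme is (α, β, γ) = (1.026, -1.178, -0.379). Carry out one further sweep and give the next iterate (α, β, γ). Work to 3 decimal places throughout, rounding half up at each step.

(0.887, -1.149, -0.847)

One sweep:
  α = (-7 - (-1.2)·-1.178 - (3)·-0.379) / (-8.2) = 0.887
  β = (7 - (-3.3)·1.026 - (2.6)·-0.379) / (-9.9) = -1.149
  γ = (-7 - (-3)·1.026 - (-3.5)·-1.178) / (9.5) = -0.847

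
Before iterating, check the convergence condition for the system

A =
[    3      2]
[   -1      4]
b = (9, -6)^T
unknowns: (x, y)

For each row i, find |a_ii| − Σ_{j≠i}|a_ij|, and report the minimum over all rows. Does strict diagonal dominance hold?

row 1: |3| − (2) = 1
row 2: |4| − (1) = 3
minimum over rows = 1 → strictly diagonally dominant (convergence guaranteed)

1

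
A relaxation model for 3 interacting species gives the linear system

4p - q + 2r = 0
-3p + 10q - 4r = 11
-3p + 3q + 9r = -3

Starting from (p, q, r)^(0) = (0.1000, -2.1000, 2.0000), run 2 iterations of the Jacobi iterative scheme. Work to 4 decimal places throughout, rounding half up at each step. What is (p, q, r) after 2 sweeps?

(0.2825, 0.8025, -1.4850)

Iteration 1:
  p = (0 - (-1)·-2.1000 - (2)·2.0000) / (4) = -1.5250
  q = (11 - (-3)·0.1000 - (-4)·2.0000) / (10) = 1.9300
  r = (-3 - (-3)·0.1000 - (3)·-2.1000) / (9) = 0.4000
Iteration 2:
  p = (0 - (-1)·1.9300 - (2)·0.4000) / (4) = 0.2825
  q = (11 - (-3)·-1.5250 - (-4)·0.4000) / (10) = 0.8025
  r = (-3 - (-3)·-1.5250 - (3)·1.9300) / (9) = -1.4850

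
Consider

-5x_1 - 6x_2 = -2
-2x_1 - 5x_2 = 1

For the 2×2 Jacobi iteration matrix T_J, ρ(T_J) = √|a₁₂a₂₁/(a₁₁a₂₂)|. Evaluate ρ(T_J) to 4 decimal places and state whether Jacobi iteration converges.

a₁₂a₂₁/(a₁₁a₂₂) = (-6)·(-2) / ((-5)·(-5)) = 0.480000
ρ = √|0.480000| = √0.480000 = 0.6928
ρ < 1, so Jacobi converges

0.6928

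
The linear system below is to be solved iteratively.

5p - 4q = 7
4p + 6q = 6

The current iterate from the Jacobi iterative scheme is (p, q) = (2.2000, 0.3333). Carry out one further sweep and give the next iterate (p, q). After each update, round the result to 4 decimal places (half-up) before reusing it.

One sweep:
  p = (7 - (-4)·0.3333) / (5) = 1.6666
  q = (6 - (4)·2.2000) / (6) = -0.4667

(1.6666, -0.4667)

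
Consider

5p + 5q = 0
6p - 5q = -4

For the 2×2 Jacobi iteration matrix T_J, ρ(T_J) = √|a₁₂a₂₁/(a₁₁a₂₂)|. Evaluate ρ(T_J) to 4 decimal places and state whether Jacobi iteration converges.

a₁₂a₂₁/(a₁₁a₂₂) = (5)·(6) / ((5)·(-5)) = -1.200000
ρ = √|-1.200000| = √1.200000 = 1.0954
ρ > 1, so Jacobi diverges

1.0954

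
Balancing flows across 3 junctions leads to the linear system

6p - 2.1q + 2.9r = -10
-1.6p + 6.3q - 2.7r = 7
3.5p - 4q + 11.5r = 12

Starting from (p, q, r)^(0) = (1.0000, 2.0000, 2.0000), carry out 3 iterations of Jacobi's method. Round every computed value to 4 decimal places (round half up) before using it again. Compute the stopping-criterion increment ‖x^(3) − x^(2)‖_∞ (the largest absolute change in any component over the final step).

0.8143

Iteration 1:
  p = (-10 - (-2.1)·2.0000 - (2.9)·2.0000) / (6) = -1.9333
  q = (7 - (-1.6)·1.0000 - (-2.7)·2.0000) / (6.3) = 2.2222
  r = (12 - (3.5)·1.0000 - (-4)·2.0000) / (11.5) = 1.4348
Iteration 2:
  p = (-10 - (-2.1)·2.2222 - (2.9)·1.4348) / (6) = -1.5824
  q = (7 - (-1.6)·-1.9333 - (-2.7)·1.4348) / (6.3) = 1.2350
  r = (12 - (3.5)·-1.9333 - (-4)·2.2222) / (11.5) = 2.4048
Iteration 3:
  p = (-10 - (-2.1)·1.2350 - (2.9)·2.4048) / (6) = -2.3967
  q = (7 - (-1.6)·-1.5824 - (-2.7)·2.4048) / (6.3) = 1.7399
  r = (12 - (3.5)·-1.5824 - (-4)·1.2350) / (11.5) = 1.9546
Change: (-0.8143, 0.5049, -0.4502) → max |·| = 0.8143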